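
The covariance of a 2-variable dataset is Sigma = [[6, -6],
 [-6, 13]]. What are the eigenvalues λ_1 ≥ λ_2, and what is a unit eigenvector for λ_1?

Step 1 — characteristic polynomial of 2×2 Sigma:
  det(Sigma - λI) = λ² - trace · λ + det = 0.
  trace = 6 + 13 = 19, det = 6·13 - (-6)² = 42.
Step 2 — discriminant:
  Δ = trace² - 4·det = 361 - 168 = 193.
Step 3 — eigenvalues:
  λ = (trace ± √Δ)/2 = (19 ± 13.8924)/2,
  λ_1 = 16.4462,  λ_2 = 2.5538.

Step 4 — unit eigenvector for λ_1: solve (Sigma - λ_1 I)v = 0. First row:
  (6 - 16.4462)·v_x + (-6)·v_y = 0, i.e. (-10.4462)·v_x + (-6)·v_y = 0,
  so v ∝ (b, λ_1 - a) = (-6, 10.4462); multiply by -1 so the first entry is positive: u = (6, -10.4462).
  ||u|| = √((6)² + (-10.4462)²) = √(145.1236) ≈ 12.0467,
  v_1 = u/||u|| ≈ (0.4981, -0.8671) (||v_1|| = 1).

λ_1 = 16.4462,  λ_2 = 2.5538;  v_1 ≈ (0.4981, -0.8671)


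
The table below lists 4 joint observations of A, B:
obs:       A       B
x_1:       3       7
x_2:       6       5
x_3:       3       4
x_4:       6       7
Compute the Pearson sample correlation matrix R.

Step 1 — column means:
  mean(A) = (3 + 6 + 3 + 6) / 4 = 18/4 = 4.5
  mean(B) = (7 + 5 + 4 + 7) / 4 = 23/4 = 5.75

Step 2 — sample variances and covariances s[i,j] = (1/(n-1)) · Σ_k (x_{k,i} - mean_i) · (x_{k,j} - mean_j), with n-1 = 3:
  s[A,A] = ((-1.5)·(-1.5) + (1.5)·(1.5) + (-1.5)·(-1.5) + (1.5)·(1.5)) / 3 = 9/3 = 3
  s[A,B] = ((-1.5)·(1.25) + (1.5)·(-0.75) + (-1.5)·(-1.75) + (1.5)·(1.25)) / 3 = 1.5/3 = 0.5
  s[B,B] = ((1.25)·(1.25) + (-0.75)·(-0.75) + (-1.75)·(-1.75) + (1.25)·(1.25)) / 3 = 6.75/3 = 2.25
  Sample standard deviations s_i = √(s[i,i]):
  s(A) = √(3) = 1.7321
  s(B) = √(2.25) = 1.5

Step 3 — r_{ij} = s_{ij} / (s_i · s_j):
  r[A,A] = 1 (diagonal).
  r[A,B] = 0.5 / (1.7321 · 1.5) = 0.5 / 2.5981 = 0.1925
  r[B,B] = 1 (diagonal).

R is symmetric with unit diagonal. Assembling:

R = [[1, 0.1925],
 [0.1925, 1]]


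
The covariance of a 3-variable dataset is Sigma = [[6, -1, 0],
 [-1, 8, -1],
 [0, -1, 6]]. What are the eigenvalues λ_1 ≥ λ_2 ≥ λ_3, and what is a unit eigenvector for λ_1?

Step 1 — characteristic polynomial p(λ) = det(λI - Sigma) = λ³ - tr·λ² + c_1·λ - det, where tr = trace, c_1 = sum of the principal 2×2 minors, det = det(Sigma):
  tr = 6 + 8 + 6 = 20,
  c_1 = (6·8 - (-1)²) + (6·6 - (0)²) + (8·6 - (-1)²) = 47 + 36 + 47 = 130,
  det = 6·(8·6 - (-1)²) - (-1)·((-1)·6 - (-1)·(0)) + (0)·((-1)·(-1) - 8·(0)) = 6·(47) - (-1)·(-6) + (0)·(1) = 276.
  So p(λ) = λ³ - 20λ² + 130λ - 276.
Step 2 — look for an integer root (rational root theorem: any rational root is an integer divisor of 276). Testing λ = 6:
  p(6) = 216 - 720 + 780 - 276 = 0  ✓
  Dividing out (λ - 6): p(λ) = (λ - 6)(λ² - 14λ + 46).
Step 3 — remaining eigenvalues from the quadratic λ² - 14λ + 46 = 0:
  Δ = 14² - 4·46 = 196 - 184 = 12,  λ = (14 ± √12)/2 = (14 ± 3.4641)/2 ≈ 8.7321 or 5.2679.
  Sorted: λ_1 = 8.7321,  λ_2 = 6,  λ_3 = 5.2679  (check: sum = 20 = tr ✓).

Step 4 — unit eigenvector for λ_1 ≈ 8.7321: v spans the null space of (Sigma - λ_1 I), whose rows are
  r_1 = (-2.7321, -1, 0),  r_2 = (-1, -0.7321, -1),  r_3 = (0, -1, -2.7321).
  v is orthogonal to every row, so take v ∝ r_1 × r_2 = ((-1)·(-1) - (0)·(-0.7321), (0)·(-1) - (-2.7321)·(-1), (-2.7321)·(-0.7321) - (-1)·(-1)) ≈ (1, -2.7321, 1).
  Let u = (1, -2.7321, 1).
  ||u|| = √((1)² + (-2.7321)² + (1)²) = √(9.4641) ≈ 3.0764,  v_1 = u/||u|| ≈ (0.3251, -0.8881, 0.3251) (||v_1|| = 1).

λ_1 = 8.7321,  λ_2 = 6,  λ_3 = 5.2679;  v_1 ≈ (0.3251, -0.8881, 0.3251)


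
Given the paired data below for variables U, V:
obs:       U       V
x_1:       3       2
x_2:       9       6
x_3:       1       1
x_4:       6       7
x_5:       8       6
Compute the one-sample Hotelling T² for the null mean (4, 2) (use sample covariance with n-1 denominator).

Step 1 — sample mean vector:
  mean(U) = (3 + 9 + 1 + 6 + 8) / 5 = 27/5 = 5.4
  mean(V) = (2 + 6 + 1 + 7 + 6) / 5 = 22/5 = 4.4
  x̄ = (5.4, 4.4),  deviation x̄ - mu_0 = (5.4, 4.4) - (4, 2) = (1.4, 2.4).

Step 2 — sample covariance matrix, S[i,j] = (1/(n-1)) · Σ_k (x_{k,i} - mean_i) · (x_{k,j} - mean_j), divisor n-1 = 4:
  S[U,U] = ((-2.4)·(-2.4) + (3.6)·(3.6) + (-4.4)·(-4.4) + (0.6)·(0.6) + (2.6)·(2.6)) / 4 = 45.2/4 = 11.3
  S[U,V] = ((-2.4)·(-2.4) + (3.6)·(1.6) + (-4.4)·(-3.4) + (0.6)·(2.6) + (2.6)·(1.6)) / 4 = 32.2/4 = 8.05
  S[V,V] = ((-2.4)·(-2.4) + (1.6)·(1.6) + (-3.4)·(-3.4) + (2.6)·(2.6) + (1.6)·(1.6)) / 4 = 29.2/4 = 7.3
  S = [[11.3, 8.05],
 [8.05, 7.3]].

Step 3 — invert S. det(S) = 11.3·7.3 - (8.05)² = 17.6875.
  S^{-1} = (1/det) · [[d, -b], [-b, a]] = [[0.4127, -0.4551],
 [-0.4551, 0.6389]].

Step 4 — quadratic form (x̄ - mu_0)^T · S^{-1} · (x̄ - mu_0):
  S^{-1} · (x̄ - mu_0) = (-0.5145, 0.8961),
  (x̄ - mu_0)^T · [...] = (1.4)·(-0.5145) + (2.4)·(0.8961) = 1.4304.

Step 5 — scale by n: T² = 5 · 1.4304 = 7.1519.

T² ≈ 7.1519


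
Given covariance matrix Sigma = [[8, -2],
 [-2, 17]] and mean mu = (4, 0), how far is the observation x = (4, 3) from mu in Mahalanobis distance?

Step 1 — centre the observation: (x - mu) = (0, 3).

Step 2 — invert Sigma. det(Sigma) = 8·17 - (-2)² = 132.
  Sigma^{-1} = (1/det) · [[d, -b], [-b, a]] = [[0.1288, 0.0152],
 [0.0152, 0.0606]].

Step 3 — form the quadratic (x - mu)^T · Sigma^{-1} · (x - mu):
  Sigma^{-1} · (x - mu) = (0.0455, 0.1818).
  (x - mu)^T · [Sigma^{-1} · (x - mu)] = (0)·(0.0455) + (3)·(0.1818) = 0.5455.

Step 4 — take square root: d = √(0.5455) ≈ 0.7385.

d(x, mu) = √(0.5455) ≈ 0.7385


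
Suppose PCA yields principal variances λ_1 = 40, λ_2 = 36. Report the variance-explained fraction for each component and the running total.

Step 1 — total variance = trace(Sigma) = Σ λ_i = 40 + 36 = 76.

Step 2 — fraction explained by component i = λ_i / Σ λ:
  PC1: 40/76 = 0.5263
  PC2: 36/76 = 0.4737

Step 3 — cumulative fraction after k components = (λ_1 + ... + λ_k) / Σ λ:
  k = 1: 40/76 = 0.5263
  k = 2: (40 + 36)/76 = 76/76 = 1

Summary (fraction, with percent):

explained: PC1 0.5263 (52.63%), PC2 0.4737 (47.37%);  cumulative: 0.5263, 1


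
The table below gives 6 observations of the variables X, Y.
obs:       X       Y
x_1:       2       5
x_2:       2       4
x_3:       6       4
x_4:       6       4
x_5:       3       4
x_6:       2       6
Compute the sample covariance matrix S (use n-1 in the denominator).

Step 1 — column means:
  mean(X) = (2 + 2 + 6 + 6 + 3 + 2) / 6 = 21/6 = 3.5
  mean(Y) = (5 + 4 + 4 + 4 + 4 + 6) / 6 = 27/6 = 4.5

Step 2 — sample covariance S[i,j] = (1/(n-1)) · Σ_k (x_{k,i} - mean_i) · (x_{k,j} - mean_j), with n-1 = 5.
  S[X,X] = ((-1.5)·(-1.5) + (-1.5)·(-1.5) + (2.5)·(2.5) + (2.5)·(2.5) + (-0.5)·(-0.5) + (-1.5)·(-1.5)) / 5 = 19.5/5 = 3.9
  S[X,Y] = ((-1.5)·(0.5) + (-1.5)·(-0.5) + (2.5)·(-0.5) + (2.5)·(-0.5) + (-0.5)·(-0.5) + (-1.5)·(1.5)) / 5 = -4.5/5 = -0.9
  S[Y,Y] = ((0.5)·(0.5) + (-0.5)·(-0.5) + (-0.5)·(-0.5) + (-0.5)·(-0.5) + (-0.5)·(-0.5) + (1.5)·(1.5)) / 5 = 3.5/5 = 0.7

S is symmetric (S[j,i] = S[i,j]). Assembling:

S = [[3.9, -0.9],
 [-0.9, 0.7]]


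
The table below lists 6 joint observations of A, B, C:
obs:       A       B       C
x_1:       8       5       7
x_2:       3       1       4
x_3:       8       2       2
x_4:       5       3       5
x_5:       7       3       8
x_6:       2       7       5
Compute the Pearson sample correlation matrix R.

Step 1 — column means:
  mean(A) = (8 + 3 + 8 + 5 + 7 + 2) / 6 = 33/6 = 5.5
  mean(B) = (5 + 1 + 2 + 3 + 3 + 7) / 6 = 21/6 = 3.5
  mean(C) = (7 + 4 + 2 + 5 + 8 + 5) / 6 = 31/6 = 5.1667

Step 2 — sample variances and covariances s[i,j] = (1/(n-1)) · Σ_k (x_{k,i} - mean_i) · (x_{k,j} - mean_j), with n-1 = 5:
  s[A,A] = ((2.5)·(2.5) + (-2.5)·(-2.5) + (2.5)·(2.5) + (-0.5)·(-0.5) + (1.5)·(1.5) + (-3.5)·(-3.5)) / 5 = 33.5/5 = 6.7
  s[A,B] = ((2.5)·(1.5) + (-2.5)·(-2.5) + (2.5)·(-1.5) + (-0.5)·(-0.5) + (1.5)·(-0.5) + (-3.5)·(3.5)) / 5 = -6.5/5 = -1.3
  s[A,C] = ((2.5)·(1.8333) + (-2.5)·(-1.1667) + (2.5)·(-3.1667) + (-0.5)·(-0.1667) + (1.5)·(2.8333) + (-3.5)·(-0.1667)) / 5 = 4.5/5 = 0.9
  s[B,B] = ((1.5)·(1.5) + (-2.5)·(-2.5) + (-1.5)·(-1.5) + (-0.5)·(-0.5) + (-0.5)·(-0.5) + (3.5)·(3.5)) / 5 = 23.5/5 = 4.7
  s[B,C] = ((1.5)·(1.8333) + (-2.5)·(-1.1667) + (-1.5)·(-3.1667) + (-0.5)·(-0.1667) + (-0.5)·(2.8333) + (3.5)·(-0.1667)) / 5 = 8.5/5 = 1.7
  s[C,C] = ((1.8333)·(1.8333) + (-1.1667)·(-1.1667) + (-3.1667)·(-3.1667) + (-0.1667)·(-0.1667) + (2.8333)·(2.8333) + (-0.1667)·(-0.1667)) / 5 = 22.8333/5 = 4.5667
  Sample standard deviations s_i = √(s[i,i]):
  s(A) = √(6.7) = 2.5884
  s(B) = √(4.7) = 2.1679
  s(C) = √(4.5667) = 2.137

Step 3 — r_{ij} = s_{ij} / (s_i · s_j):
  r[A,A] = 1 (diagonal).
  r[A,B] = -1.3 / (2.5884 · 2.1679) = -1.3 / 5.6116 = -0.2317
  r[A,C] = 0.9 / (2.5884 · 2.137) = 0.9 / 5.5314 = 0.1627
  r[B,B] = 1 (diagonal).
  r[B,C] = 1.7 / (2.1679 · 2.137) = 1.7 / 4.6329 = 0.3669
  r[C,C] = 1 (diagonal).

R is symmetric with unit diagonal. Assembling:

R = [[1, -0.2317, 0.1627],
 [-0.2317, 1, 0.3669],
 [0.1627, 0.3669, 1]]


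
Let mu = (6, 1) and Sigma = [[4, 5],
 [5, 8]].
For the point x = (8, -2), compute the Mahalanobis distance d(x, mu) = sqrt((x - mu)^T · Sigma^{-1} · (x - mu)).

Step 1 — centre the observation: (x - mu) = (2, -3).

Step 2 — invert Sigma. det(Sigma) = 4·8 - (5)² = 7.
  Sigma^{-1} = (1/det) · [[d, -b], [-b, a]] = [[1.1429, -0.7143],
 [-0.7143, 0.5714]].

Step 3 — form the quadratic (x - mu)^T · Sigma^{-1} · (x - mu):
  Sigma^{-1} · (x - mu) = (4.4286, -3.1429).
  (x - mu)^T · [Sigma^{-1} · (x - mu)] = (2)·(4.4286) + (-3)·(-3.1429) = 18.2857.

Step 4 — take square root: d = √(18.2857) ≈ 4.2762.

d(x, mu) = √(18.2857) ≈ 4.2762


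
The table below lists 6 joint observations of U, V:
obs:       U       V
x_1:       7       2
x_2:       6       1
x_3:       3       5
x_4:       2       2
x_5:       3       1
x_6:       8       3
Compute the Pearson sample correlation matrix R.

Step 1 — column means:
  mean(U) = (7 + 6 + 3 + 2 + 3 + 8) / 6 = 29/6 = 4.8333
  mean(V) = (2 + 1 + 5 + 2 + 1 + 3) / 6 = 14/6 = 2.3333

Step 2 — sample variances and covariances s[i,j] = (1/(n-1)) · Σ_k (x_{k,i} - mean_i) · (x_{k,j} - mean_j), with n-1 = 5:
  s[U,U] = ((2.1667)·(2.1667) + (1.1667)·(1.1667) + (-1.8333)·(-1.8333) + (-2.8333)·(-2.8333) + (-1.8333)·(-1.8333) + (3.1667)·(3.1667)) / 5 = 30.8333/5 = 6.1667
  s[U,V] = ((2.1667)·(-0.3333) + (1.1667)·(-1.3333) + (-1.8333)·(2.6667) + (-2.8333)·(-0.3333) + (-1.8333)·(-1.3333) + (3.1667)·(0.6667)) / 5 = -1.6667/5 = -0.3333
  s[V,V] = ((-0.3333)·(-0.3333) + (-1.3333)·(-1.3333) + (2.6667)·(2.6667) + (-0.3333)·(-0.3333) + (-1.3333)·(-1.3333) + (0.6667)·(0.6667)) / 5 = 11.3333/5 = 2.2667
  Sample standard deviations s_i = √(s[i,i]):
  s(U) = √(6.1667) = 2.4833
  s(V) = √(2.2667) = 1.5055

Step 3 — r_{ij} = s_{ij} / (s_i · s_j):
  r[U,U] = 1 (diagonal).
  r[U,V] = -0.3333 / (2.4833 · 1.5055) = -0.3333 / 3.7387 = -0.0892
  r[V,V] = 1 (diagonal).

R is symmetric with unit diagonal. Assembling:

R = [[1, -0.0892],
 [-0.0892, 1]]


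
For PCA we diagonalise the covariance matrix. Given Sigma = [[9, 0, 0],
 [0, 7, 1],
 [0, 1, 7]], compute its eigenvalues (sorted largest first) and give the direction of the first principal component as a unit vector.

Step 1 — characteristic polynomial p(λ) = det(λI - Sigma) = λ³ - tr·λ² + c_1·λ - det, where tr = trace, c_1 = sum of the principal 2×2 minors, det = det(Sigma):
  tr = 9 + 7 + 7 = 23,
  c_1 = (9·7 - (0)²) + (9·7 - (0)²) + (7·7 - (1)²) = 63 + 63 + 48 = 174,
  det = 9·(7·7 - (1)²) - (0)·((0)·7 - (1)·(0)) + (0)·((0)·(1) - 7·(0)) = 9·(48) - (0)·(0) + (0)·(0) = 432.
  So p(λ) = λ³ - 23λ² + 174λ - 432.
Step 2 — look for an integer root (rational root theorem: any rational root is an integer divisor of 432). Testing λ = 6:
  p(6) = 216 - 828 + 1044 - 432 = 0  ✓
  Dividing out (λ - 6): p(λ) = (λ - 6)(λ² - 17λ + 72).
Step 3 — remaining eigenvalues from the quadratic λ² - 17λ + 72 = 0:
  Δ = 17² - 4·72 = 289 - 288 = 1,  λ = (17 ± √1)/2 = (17 ± 1)/2 = 9 or 8.
  Sorted: λ_1 = 9,  λ_2 = 8,  λ_3 = 6  (check: sum = 23 = tr ✓).

Step 4 — unit eigenvector for λ_1 = 9: v spans the null space of (Sigma - λ_1 I), whose rows are
  r_1 = (0, 0, 0),  r_2 = (0, -2, 1),  r_3 = (0, 1, -2).
  v is orthogonal to every row, so take v ∝ r_2 × r_3 = ((-2)·(-2) - (1)·(1), (1)·(0) - (0)·(-2), (0)·(1) - (-2)·(0)) = (3, 0, 0).
  Rescale (divide by 3): u = (1, 0, 0).
  ||u|| = √((1)² + (0)² + (0)²) = √(1) = 1,  v_1 = u/||u|| ≈ (1, 0, 0) (||v_1|| = 1).

λ_1 = 9,  λ_2 = 8,  λ_3 = 6;  v_1 ≈ (1, 0, 0)


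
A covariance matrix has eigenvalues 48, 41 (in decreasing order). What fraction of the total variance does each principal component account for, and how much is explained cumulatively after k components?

Step 1 — total variance = trace(Sigma) = Σ λ_i = 48 + 41 = 89.

Step 2 — fraction explained by component i = λ_i / Σ λ:
  PC1: 48/89 = 0.5393
  PC2: 41/89 = 0.4607

Step 3 — cumulative fraction after k components = (λ_1 + ... + λ_k) / Σ λ:
  k = 1: 48/89 = 0.5393
  k = 2: (48 + 41)/89 = 89/89 = 1

Summary (fraction, with percent):

explained: PC1 0.5393 (53.93%), PC2 0.4607 (46.07%);  cumulative: 0.5393, 1


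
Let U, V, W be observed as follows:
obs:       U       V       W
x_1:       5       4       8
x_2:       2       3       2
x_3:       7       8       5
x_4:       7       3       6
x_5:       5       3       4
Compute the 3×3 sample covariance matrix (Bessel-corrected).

Step 1 — column means:
  mean(U) = (5 + 2 + 7 + 7 + 5) / 5 = 26/5 = 5.2
  mean(V) = (4 + 3 + 8 + 3 + 3) / 5 = 21/5 = 4.2
  mean(W) = (8 + 2 + 5 + 6 + 4) / 5 = 25/5 = 5

Step 2 — sample covariance S[i,j] = (1/(n-1)) · Σ_k (x_{k,i} - mean_i) · (x_{k,j} - mean_j), with n-1 = 4.
  S[U,U] = ((-0.2)·(-0.2) + (-3.2)·(-3.2) + (1.8)·(1.8) + (1.8)·(1.8) + (-0.2)·(-0.2)) / 4 = 16.8/4 = 4.2
  S[U,V] = ((-0.2)·(-0.2) + (-3.2)·(-1.2) + (1.8)·(3.8) + (1.8)·(-1.2) + (-0.2)·(-1.2)) / 4 = 8.8/4 = 2.2
  S[U,W] = ((-0.2)·(3) + (-3.2)·(-3) + (1.8)·(0) + (1.8)·(1) + (-0.2)·(-1)) / 4 = 11/4 = 2.75
  S[V,V] = ((-0.2)·(-0.2) + (-1.2)·(-1.2) + (3.8)·(3.8) + (-1.2)·(-1.2) + (-1.2)·(-1.2)) / 4 = 18.8/4 = 4.7
  S[V,W] = ((-0.2)·(3) + (-1.2)·(-3) + (3.8)·(0) + (-1.2)·(1) + (-1.2)·(-1)) / 4 = 3/4 = 0.75
  S[W,W] = ((3)·(3) + (-3)·(-3) + (0)·(0) + (1)·(1) + (-1)·(-1)) / 4 = 20/4 = 5

S is symmetric (S[j,i] = S[i,j]). Assembling:

S = [[4.2, 2.2, 2.75],
 [2.2, 4.7, 0.75],
 [2.75, 0.75, 5]]


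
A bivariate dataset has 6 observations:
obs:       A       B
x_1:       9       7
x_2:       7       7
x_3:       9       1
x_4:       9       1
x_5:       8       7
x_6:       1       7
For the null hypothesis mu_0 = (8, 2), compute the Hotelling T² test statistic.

Step 1 — sample mean vector:
  mean(A) = (9 + 7 + 9 + 9 + 8 + 1) / 6 = 43/6 = 7.1667
  mean(B) = (7 + 7 + 1 + 1 + 7 + 7) / 6 = 30/6 = 5
  x̄ = (7.1667, 5),  deviation x̄ - mu_0 = (7.1667, 5) - (8, 2) = (-0.8333, 3).

Step 2 — sample covariance matrix, S[i,j] = (1/(n-1)) · Σ_k (x_{k,i} - mean_i) · (x_{k,j} - mean_j), divisor n-1 = 5:
  S[A,A] = ((1.8333)·(1.8333) + (-0.1667)·(-0.1667) + (1.8333)·(1.8333) + (1.8333)·(1.8333) + (0.8333)·(0.8333) + (-6.1667)·(-6.1667)) / 5 = 48.8333/5 = 9.7667
  S[A,B] = ((1.8333)·(2) + (-0.1667)·(2) + (1.8333)·(-4) + (1.8333)·(-4) + (0.8333)·(2) + (-6.1667)·(2)) / 5 = -22/5 = -4.4
  S[B,B] = ((2)·(2) + (2)·(2) + (-4)·(-4) + (-4)·(-4) + (2)·(2) + (2)·(2)) / 5 = 48/5 = 9.6
  S = [[9.7667, -4.4],
 [-4.4, 9.6]].

Step 3 — invert S. det(S) = 9.7667·9.6 - (-4.4)² = 74.4.
  S^{-1} = (1/det) · [[d, -b], [-b, a]] = [[0.129, 0.0591],
 [0.0591, 0.1313]].

Step 4 — quadratic form (x̄ - mu_0)^T · S^{-1} · (x̄ - mu_0):
  S^{-1} · (x̄ - mu_0) = (0.0699, 0.3445),
  (x̄ - mu_0)^T · [...] = (-0.8333)·(0.0699) + (3)·(0.3445) = 0.9754.

Step 5 — scale by n: T² = 6 · 0.9754 = 5.8522.

T² ≈ 5.8522


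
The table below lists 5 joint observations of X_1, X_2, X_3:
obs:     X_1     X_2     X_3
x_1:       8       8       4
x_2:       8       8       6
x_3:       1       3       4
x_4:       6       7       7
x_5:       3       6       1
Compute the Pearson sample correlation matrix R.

Step 1 — column means:
  mean(X_1) = (8 + 8 + 1 + 6 + 3) / 5 = 26/5 = 5.2
  mean(X_2) = (8 + 8 + 3 + 7 + 6) / 5 = 32/5 = 6.4
  mean(X_3) = (4 + 6 + 4 + 7 + 1) / 5 = 22/5 = 4.4

Step 2 — sample variances and covariances s[i,j] = (1/(n-1)) · Σ_k (x_{k,i} - mean_i) · (x_{k,j} - mean_j), with n-1 = 4:
  s[X_1,X_1] = ((2.8)·(2.8) + (2.8)·(2.8) + (-4.2)·(-4.2) + (0.8)·(0.8) + (-2.2)·(-2.2)) / 4 = 38.8/4 = 9.7
  s[X_1,X_2] = ((2.8)·(1.6) + (2.8)·(1.6) + (-4.2)·(-3.4) + (0.8)·(0.6) + (-2.2)·(-0.4)) / 4 = 24.6/4 = 6.15
  s[X_1,X_3] = ((2.8)·(-0.4) + (2.8)·(1.6) + (-4.2)·(-0.4) + (0.8)·(2.6) + (-2.2)·(-3.4)) / 4 = 14.6/4 = 3.65
  s[X_2,X_2] = ((1.6)·(1.6) + (1.6)·(1.6) + (-3.4)·(-3.4) + (0.6)·(0.6) + (-0.4)·(-0.4)) / 4 = 17.2/4 = 4.3
  s[X_2,X_3] = ((1.6)·(-0.4) + (1.6)·(1.6) + (-3.4)·(-0.4) + (0.6)·(2.6) + (-0.4)·(-3.4)) / 4 = 6.2/4 = 1.55
  s[X_3,X_3] = ((-0.4)·(-0.4) + (1.6)·(1.6) + (-0.4)·(-0.4) + (2.6)·(2.6) + (-3.4)·(-3.4)) / 4 = 21.2/4 = 5.3
  Sample standard deviations s_i = √(s[i,i]):
  s(X_1) = √(9.7) = 3.1145
  s(X_2) = √(4.3) = 2.0736
  s(X_3) = √(5.3) = 2.3022

Step 3 — r_{ij} = s_{ij} / (s_i · s_j):
  r[X_1,X_1] = 1 (diagonal).
  r[X_1,X_2] = 6.15 / (3.1145 · 2.0736) = 6.15 / 6.4583 = 0.9523
  r[X_1,X_3] = 3.65 / (3.1145 · 2.3022) = 3.65 / 7.1701 = 0.5091
  r[X_2,X_2] = 1 (diagonal).
  r[X_2,X_3] = 1.55 / (2.0736 · 2.3022) = 1.55 / 4.7739 = 0.3247
  r[X_3,X_3] = 1 (diagonal).

R is symmetric with unit diagonal. Assembling:

R = [[1, 0.9523, 0.5091],
 [0.9523, 1, 0.3247],
 [0.5091, 0.3247, 1]]


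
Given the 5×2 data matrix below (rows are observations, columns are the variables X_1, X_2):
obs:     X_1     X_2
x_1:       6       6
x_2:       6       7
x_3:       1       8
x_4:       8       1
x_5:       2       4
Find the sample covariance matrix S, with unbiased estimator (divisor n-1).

Step 1 — column means:
  mean(X_1) = (6 + 6 + 1 + 8 + 2) / 5 = 23/5 = 4.6
  mean(X_2) = (6 + 7 + 8 + 1 + 4) / 5 = 26/5 = 5.2

Step 2 — sample covariance S[i,j] = (1/(n-1)) · Σ_k (x_{k,i} - mean_i) · (x_{k,j} - mean_j), with n-1 = 4.
  S[X_1,X_1] = ((1.4)·(1.4) + (1.4)·(1.4) + (-3.6)·(-3.6) + (3.4)·(3.4) + (-2.6)·(-2.6)) / 4 = 35.2/4 = 8.8
  S[X_1,X_2] = ((1.4)·(0.8) + (1.4)·(1.8) + (-3.6)·(2.8) + (3.4)·(-4.2) + (-2.6)·(-1.2)) / 4 = -17.6/4 = -4.4
  S[X_2,X_2] = ((0.8)·(0.8) + (1.8)·(1.8) + (2.8)·(2.8) + (-4.2)·(-4.2) + (-1.2)·(-1.2)) / 4 = 30.8/4 = 7.7

S is symmetric (S[j,i] = S[i,j]). Assembling:

S = [[8.8, -4.4],
 [-4.4, 7.7]]


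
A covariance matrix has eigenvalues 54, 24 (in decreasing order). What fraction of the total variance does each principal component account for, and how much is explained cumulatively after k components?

Step 1 — total variance = trace(Sigma) = Σ λ_i = 54 + 24 = 78.

Step 2 — fraction explained by component i = λ_i / Σ λ:
  PC1: 54/78 = 0.6923
  PC2: 24/78 = 0.3077

Step 3 — cumulative fraction after k components = (λ_1 + ... + λ_k) / Σ λ:
  k = 1: 54/78 = 0.6923
  k = 2: (54 + 24)/78 = 78/78 = 1

Summary (fraction, with percent):

explained: PC1 0.6923 (69.23%), PC2 0.3077 (30.77%);  cumulative: 0.6923, 1


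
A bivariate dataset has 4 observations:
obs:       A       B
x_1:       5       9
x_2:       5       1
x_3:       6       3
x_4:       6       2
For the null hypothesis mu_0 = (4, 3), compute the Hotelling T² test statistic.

Step 1 — sample mean vector:
  mean(A) = (5 + 5 + 6 + 6) / 4 = 22/4 = 5.5
  mean(B) = (9 + 1 + 3 + 2) / 4 = 15/4 = 3.75
  x̄ = (5.5, 3.75),  deviation x̄ - mu_0 = (5.5, 3.75) - (4, 3) = (1.5, 0.75).

Step 2 — sample covariance matrix, S[i,j] = (1/(n-1)) · Σ_k (x_{k,i} - mean_i) · (x_{k,j} - mean_j), divisor n-1 = 3:
  S[A,A] = ((-0.5)·(-0.5) + (-0.5)·(-0.5) + (0.5)·(0.5) + (0.5)·(0.5)) / 3 = 1/3 = 0.3333
  S[A,B] = ((-0.5)·(5.25) + (-0.5)·(-2.75) + (0.5)·(-0.75) + (0.5)·(-1.75)) / 3 = -2.5/3 = -0.8333
  S[B,B] = ((5.25)·(5.25) + (-2.75)·(-2.75) + (-0.75)·(-0.75) + (-1.75)·(-1.75)) / 3 = 38.75/3 = 12.9167
  S = [[0.3333, -0.8333],
 [-0.8333, 12.9167]].

Step 3 — invert S. det(S) = 0.3333·12.9167 - (-0.8333)² = 3.6111.
  S^{-1} = (1/det) · [[d, -b], [-b, a]] = [[3.5769, 0.2308],
 [0.2308, 0.0923]].

Step 4 — quadratic form (x̄ - mu_0)^T · S^{-1} · (x̄ - mu_0):
  S^{-1} · (x̄ - mu_0) = (5.5385, 0.4154),
  (x̄ - mu_0)^T · [...] = (1.5)·(5.5385) + (0.75)·(0.4154) = 8.6192.

Step 5 — scale by n: T² = 4 · 8.6192 = 34.4769.

T² ≈ 34.4769


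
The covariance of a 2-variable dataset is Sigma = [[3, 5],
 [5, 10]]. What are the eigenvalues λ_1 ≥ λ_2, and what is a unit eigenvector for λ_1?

Step 1 — characteristic polynomial of 2×2 Sigma:
  det(Sigma - λI) = λ² - trace · λ + det = 0.
  trace = 3 + 10 = 13, det = 3·10 - (5)² = 5.
Step 2 — discriminant:
  Δ = trace² - 4·det = 169 - 20 = 149.
Step 3 — eigenvalues:
  λ = (trace ± √Δ)/2 = (13 ± 12.2066)/2,
  λ_1 = 12.6033,  λ_2 = 0.3967.

Step 4 — unit eigenvector for λ_1: solve (Sigma - λ_1 I)v = 0. First row:
  (3 - 12.6033)·v_x + (5)·v_y = 0, i.e. (-9.6033)·v_x + (5)·v_y = 0,
  so v ∝ (b, λ_1 - a) = (5, 9.6033) = u.
  ||u|| = √((5)² + (9.6033)²) = √(117.2229) ≈ 10.827,
  v_1 = u/||u|| ≈ (0.4618, 0.887) (||v_1|| = 1).

λ_1 = 12.6033,  λ_2 = 0.3967;  v_1 ≈ (0.4618, 0.887)


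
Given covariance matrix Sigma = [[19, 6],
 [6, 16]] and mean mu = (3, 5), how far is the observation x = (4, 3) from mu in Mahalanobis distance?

Step 1 — centre the observation: (x - mu) = (1, -2).

Step 2 — invert Sigma. det(Sigma) = 19·16 - (6)² = 268.
  Sigma^{-1} = (1/det) · [[d, -b], [-b, a]] = [[0.0597, -0.0224],
 [-0.0224, 0.0709]].

Step 3 — form the quadratic (x - mu)^T · Sigma^{-1} · (x - mu):
  Sigma^{-1} · (x - mu) = (0.1045, -0.1642).
  (x - mu)^T · [Sigma^{-1} · (x - mu)] = (1)·(0.1045) + (-2)·(-0.1642) = 0.4328.

Step 4 — take square root: d = √(0.4328) ≈ 0.6579.

d(x, mu) = √(0.4328) ≈ 0.6579


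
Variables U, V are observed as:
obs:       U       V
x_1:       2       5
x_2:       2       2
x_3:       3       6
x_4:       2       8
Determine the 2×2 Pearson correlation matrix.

Step 1 — column means:
  mean(U) = (2 + 2 + 3 + 2) / 4 = 9/4 = 2.25
  mean(V) = (5 + 2 + 6 + 8) / 4 = 21/4 = 5.25

Step 2 — sample variances and covariances s[i,j] = (1/(n-1)) · Σ_k (x_{k,i} - mean_i) · (x_{k,j} - mean_j), with n-1 = 3:
  s[U,U] = ((-0.25)·(-0.25) + (-0.25)·(-0.25) + (0.75)·(0.75) + (-0.25)·(-0.25)) / 3 = 0.75/3 = 0.25
  s[U,V] = ((-0.25)·(-0.25) + (-0.25)·(-3.25) + (0.75)·(0.75) + (-0.25)·(2.75)) / 3 = 0.75/3 = 0.25
  s[V,V] = ((-0.25)·(-0.25) + (-3.25)·(-3.25) + (0.75)·(0.75) + (2.75)·(2.75)) / 3 = 18.75/3 = 6.25
  Sample standard deviations s_i = √(s[i,i]):
  s(U) = √(0.25) = 0.5
  s(V) = √(6.25) = 2.5

Step 3 — r_{ij} = s_{ij} / (s_i · s_j):
  r[U,U] = 1 (diagonal).
  r[U,V] = 0.25 / (0.5 · 2.5) = 0.25 / 1.25 = 0.2
  r[V,V] = 1 (diagonal).

R is symmetric with unit diagonal. Assembling:

R = [[1, 0.2],
 [0.2, 1]]


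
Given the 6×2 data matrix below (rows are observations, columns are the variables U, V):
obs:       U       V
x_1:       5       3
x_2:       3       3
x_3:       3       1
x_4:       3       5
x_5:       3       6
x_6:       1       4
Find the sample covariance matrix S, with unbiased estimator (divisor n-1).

Step 1 — column means:
  mean(U) = (5 + 3 + 3 + 3 + 3 + 1) / 6 = 18/6 = 3
  mean(V) = (3 + 3 + 1 + 5 + 6 + 4) / 6 = 22/6 = 3.6667

Step 2 — sample covariance S[i,j] = (1/(n-1)) · Σ_k (x_{k,i} - mean_i) · (x_{k,j} - mean_j), with n-1 = 5.
  S[U,U] = ((2)·(2) + (0)·(0) + (0)·(0) + (0)·(0) + (0)·(0) + (-2)·(-2)) / 5 = 8/5 = 1.6
  S[U,V] = ((2)·(-0.6667) + (0)·(-0.6667) + (0)·(-2.6667) + (0)·(1.3333) + (0)·(2.3333) + (-2)·(0.3333)) / 5 = -2/5 = -0.4
  S[V,V] = ((-0.6667)·(-0.6667) + (-0.6667)·(-0.6667) + (-2.6667)·(-2.6667) + (1.3333)·(1.3333) + (2.3333)·(2.3333) + (0.3333)·(0.3333)) / 5 = 15.3333/5 = 3.0667

S is symmetric (S[j,i] = S[i,j]). Assembling:

S = [[1.6, -0.4],
 [-0.4, 3.0667]]


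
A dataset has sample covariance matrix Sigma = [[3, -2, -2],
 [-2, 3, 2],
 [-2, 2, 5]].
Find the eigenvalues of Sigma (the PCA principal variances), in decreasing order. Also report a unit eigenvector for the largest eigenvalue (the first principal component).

Step 1 — characteristic polynomial p(λ) = det(λI - Sigma) = λ³ - tr·λ² + c_1·λ - det, where tr = trace, c_1 = sum of the principal 2×2 minors, det = det(Sigma):
  tr = 3 + 3 + 5 = 11,
  c_1 = (3·3 - (-2)²) + (3·5 - (-2)²) + (3·5 - (2)²) = 5 + 11 + 11 = 27,
  det = 3·(3·5 - (2)²) - (-2)·((-2)·5 - (2)·(-2)) + (-2)·((-2)·(2) - 3·(-2)) = 3·(11) - (-2)·(-6) + (-2)·(2) = 17.
  So p(λ) = λ³ - 11λ² + 27λ - 17.
Step 2 — look for an integer root (rational root theorem: any rational root is an integer divisor of 17). Testing λ = 1:
  p(1) = 1 - 11 + 27 - 17 = 0  ✓
  Dividing out (λ - 1): p(λ) = (λ - 1)(λ² - 10λ + 17).
Step 3 — remaining eigenvalues from the quadratic λ² - 10λ + 17 = 0:
  Δ = 10² - 4·17 = 100 - 68 = 32,  λ = (10 ± √32)/2 = (10 ± 5.6569)/2 ≈ 7.8284 or 2.1716.
  Sorted: λ_1 = 7.8284,  λ_2 = 2.1716,  λ_3 = 1  (check: sum = 11 = tr ✓).

Step 4 — unit eigenvector for λ_1 ≈ 7.8284: v spans the null space of (Sigma - λ_1 I), whose rows are
  r_1 = (-4.8284, -2, -2),  r_2 = (-2, -4.8284, 2),  r_3 = (-2, 2, -2.8284).
  v is orthogonal to every row, so take v ∝ r_1 × r_2 = ((-2)·(2) - (-2)·(-4.8284), (-2)·(-2) - (-4.8284)·(2), (-4.8284)·(-4.8284) - (-2)·(-2)) ≈ (-13.6569, 13.6569, 19.3137).
  Rescale (multiply by -1 so the first nonzero entry is positive): u = (13.6569, -13.6569, -19.3137).
  ||u|| = √((13.6569)² + (-13.6569)² + (-19.3137)²) = √(746.0387) ≈ 27.3137,  v_1 = u/||u|| ≈ (0.5, -0.5, -0.7071) (||v_1|| = 1).

λ_1 = 7.8284,  λ_2 = 2.1716,  λ_3 = 1;  v_1 ≈ (0.5, -0.5, -0.7071)


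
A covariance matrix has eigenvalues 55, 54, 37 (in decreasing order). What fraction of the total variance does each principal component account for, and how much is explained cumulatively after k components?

Step 1 — total variance = trace(Sigma) = Σ λ_i = 55 + 54 + 37 = 146.

Step 2 — fraction explained by component i = λ_i / Σ λ:
  PC1: 55/146 = 0.3767
  PC2: 54/146 = 0.3699
  PC3: 37/146 = 0.2534

Step 3 — cumulative fraction after k components = (λ_1 + ... + λ_k) / Σ λ:
  k = 1: 55/146 = 0.3767
  k = 2: (55 + 54)/146 = 109/146 = 0.7466
  k = 3: (55 + 54 + 37)/146 = 146/146 = 1

Summary (fraction, with percent):

explained: PC1 0.3767 (37.67%), PC2 0.3699 (36.99%), PC3 0.2534 (25.34%);  cumulative: 0.3767, 0.7466, 1


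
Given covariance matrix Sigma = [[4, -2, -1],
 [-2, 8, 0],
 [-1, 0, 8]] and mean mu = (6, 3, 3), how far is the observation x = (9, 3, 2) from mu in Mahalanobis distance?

Step 1 — centre the observation: (x - mu) = (3, 0, -1).

Step 2 — invert Sigma (cofactor / det for 3×3, or solve directly):
  Sigma^{-1} = [[0.2963, 0.0741, 0.037],
 [0.0741, 0.1435, 0.0093],
 [0.037, 0.0093, 0.1296]].

Step 3 — form the quadratic (x - mu)^T · Sigma^{-1} · (x - mu):
  Sigma^{-1} · (x - mu) = (0.8519, 0.213, -0.0185).
  (x - mu)^T · [Sigma^{-1} · (x - mu)] = (3)·(0.8519) + (0)·(0.213) + (-1)·(-0.0185) = 2.5741.

Step 4 — take square root: d = √(2.5741) ≈ 1.6044.

d(x, mu) = √(2.5741) ≈ 1.6044


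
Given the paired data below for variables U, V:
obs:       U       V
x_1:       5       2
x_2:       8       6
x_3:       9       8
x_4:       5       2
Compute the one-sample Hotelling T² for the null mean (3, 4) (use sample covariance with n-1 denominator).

Step 1 — sample mean vector:
  mean(U) = (5 + 8 + 9 + 5) / 4 = 27/4 = 6.75
  mean(V) = (2 + 6 + 8 + 2) / 4 = 18/4 = 4.5
  x̄ = (6.75, 4.5),  deviation x̄ - mu_0 = (6.75, 4.5) - (3, 4) = (3.75, 0.5).

Step 2 — sample covariance matrix, S[i,j] = (1/(n-1)) · Σ_k (x_{k,i} - mean_i) · (x_{k,j} - mean_j), divisor n-1 = 3:
  S[U,U] = ((-1.75)·(-1.75) + (1.25)·(1.25) + (2.25)·(2.25) + (-1.75)·(-1.75)) / 3 = 12.75/3 = 4.25
  S[U,V] = ((-1.75)·(-2.5) + (1.25)·(1.5) + (2.25)·(3.5) + (-1.75)·(-2.5)) / 3 = 18.5/3 = 6.1667
  S[V,V] = ((-2.5)·(-2.5) + (1.5)·(1.5) + (3.5)·(3.5) + (-2.5)·(-2.5)) / 3 = 27/3 = 9
  S = [[4.25, 6.1667],
 [6.1667, 9]].

Step 3 — invert S. det(S) = 4.25·9 - (6.1667)² = 0.2222.
  S^{-1} = (1/det) · [[d, -b], [-b, a]] = [[40.5, -27.75],
 [-27.75, 19.125]].

Step 4 — quadratic form (x̄ - mu_0)^T · S^{-1} · (x̄ - mu_0):
  S^{-1} · (x̄ - mu_0) = (138, -94.5),
  (x̄ - mu_0)^T · [...] = (3.75)·(138) + (0.5)·(-94.5) = 470.25.

Step 5 — scale by n: T² = 4 · 470.25 = 1881.

T² ≈ 1881


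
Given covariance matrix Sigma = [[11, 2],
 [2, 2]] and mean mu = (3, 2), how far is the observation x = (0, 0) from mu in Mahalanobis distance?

Step 1 — centre the observation: (x - mu) = (-3, -2).

Step 2 — invert Sigma. det(Sigma) = 11·2 - (2)² = 18.
  Sigma^{-1} = (1/det) · [[d, -b], [-b, a]] = [[0.1111, -0.1111],
 [-0.1111, 0.6111]].

Step 3 — form the quadratic (x - mu)^T · Sigma^{-1} · (x - mu):
  Sigma^{-1} · (x - mu) = (-0.1111, -0.8889).
  (x - mu)^T · [Sigma^{-1} · (x - mu)] = (-3)·(-0.1111) + (-2)·(-0.8889) = 2.1111.

Step 4 — take square root: d = √(2.1111) ≈ 1.453.

d(x, mu) = √(2.1111) ≈ 1.453


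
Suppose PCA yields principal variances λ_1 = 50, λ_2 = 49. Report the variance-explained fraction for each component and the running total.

Step 1 — total variance = trace(Sigma) = Σ λ_i = 50 + 49 = 99.

Step 2 — fraction explained by component i = λ_i / Σ λ:
  PC1: 50/99 = 0.5051
  PC2: 49/99 = 0.4949

Step 3 — cumulative fraction after k components = (λ_1 + ... + λ_k) / Σ λ:
  k = 1: 50/99 = 0.5051
  k = 2: (50 + 49)/99 = 99/99 = 1

Summary (fraction, with percent):

explained: PC1 0.5051 (50.51%), PC2 0.4949 (49.49%);  cumulative: 0.5051, 1


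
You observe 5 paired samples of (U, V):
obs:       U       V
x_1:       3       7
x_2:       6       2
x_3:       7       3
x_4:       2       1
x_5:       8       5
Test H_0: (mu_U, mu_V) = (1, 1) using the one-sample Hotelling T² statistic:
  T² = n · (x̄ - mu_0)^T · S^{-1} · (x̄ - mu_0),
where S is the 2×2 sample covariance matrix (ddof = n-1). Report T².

Step 1 — sample mean vector:
  mean(U) = (3 + 6 + 7 + 2 + 8) / 5 = 26/5 = 5.2
  mean(V) = (7 + 2 + 3 + 1 + 5) / 5 = 18/5 = 3.6
  x̄ = (5.2, 3.6),  deviation x̄ - mu_0 = (5.2, 3.6) - (1, 1) = (4.2, 2.6).

Step 2 — sample covariance matrix, S[i,j] = (1/(n-1)) · Σ_k (x_{k,i} - mean_i) · (x_{k,j} - mean_j), divisor n-1 = 4:
  S[U,U] = ((-2.2)·(-2.2) + (0.8)·(0.8) + (1.8)·(1.8) + (-3.2)·(-3.2) + (2.8)·(2.8)) / 4 = 26.8/4 = 6.7
  S[U,V] = ((-2.2)·(3.4) + (0.8)·(-1.6) + (1.8)·(-0.6) + (-3.2)·(-2.6) + (2.8)·(1.4)) / 4 = 2.4/4 = 0.6
  S[V,V] = ((3.4)·(3.4) + (-1.6)·(-1.6) + (-0.6)·(-0.6) + (-2.6)·(-2.6) + (1.4)·(1.4)) / 4 = 23.2/4 = 5.8
  S = [[6.7, 0.6],
 [0.6, 5.8]].

Step 3 — invert S. det(S) = 6.7·5.8 - (0.6)² = 38.5.
  S^{-1} = (1/det) · [[d, -b], [-b, a]] = [[0.1506, -0.0156],
 [-0.0156, 0.174]].

Step 4 — quadratic form (x̄ - mu_0)^T · S^{-1} · (x̄ - mu_0):
  S^{-1} · (x̄ - mu_0) = (0.5922, 0.387),
  (x̄ - mu_0)^T · [...] = (4.2)·(0.5922) + (2.6)·(0.387) = 3.4935.

Step 5 — scale by n: T² = 5 · 3.4935 = 17.4675.

T² ≈ 17.4675


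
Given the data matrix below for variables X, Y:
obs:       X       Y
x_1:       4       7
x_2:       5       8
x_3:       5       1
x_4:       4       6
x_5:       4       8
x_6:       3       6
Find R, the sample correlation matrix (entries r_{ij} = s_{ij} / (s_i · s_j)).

Step 1 — column means:
  mean(X) = (4 + 5 + 5 + 4 + 4 + 3) / 6 = 25/6 = 4.1667
  mean(Y) = (7 + 8 + 1 + 6 + 8 + 6) / 6 = 36/6 = 6

Step 2 — sample variances and covariances s[i,j] = (1/(n-1)) · Σ_k (x_{k,i} - mean_i) · (x_{k,j} - mean_j), with n-1 = 5:
  s[X,X] = ((-0.1667)·(-0.1667) + (0.8333)·(0.8333) + (0.8333)·(0.8333) + (-0.1667)·(-0.1667) + (-0.1667)·(-0.1667) + (-1.1667)·(-1.1667)) / 5 = 2.8333/5 = 0.5667
  s[X,Y] = ((-0.1667)·(1) + (0.8333)·(2) + (0.8333)·(-5) + (-0.1667)·(0) + (-0.1667)·(2) + (-1.1667)·(0)) / 5 = -3/5 = -0.6
  s[Y,Y] = ((1)·(1) + (2)·(2) + (-5)·(-5) + (0)·(0) + (2)·(2) + (0)·(0)) / 5 = 34/5 = 6.8
  Sample standard deviations s_i = √(s[i,i]):
  s(X) = √(0.5667) = 0.7528
  s(Y) = √(6.8) = 2.6077

Step 3 — r_{ij} = s_{ij} / (s_i · s_j):
  r[X,X] = 1 (diagonal).
  r[X,Y] = -0.6 / (0.7528 · 2.6077) = -0.6 / 1.963 = -0.3057
  r[Y,Y] = 1 (diagonal).

R is symmetric with unit diagonal. Assembling:

R = [[1, -0.3057],
 [-0.3057, 1]]


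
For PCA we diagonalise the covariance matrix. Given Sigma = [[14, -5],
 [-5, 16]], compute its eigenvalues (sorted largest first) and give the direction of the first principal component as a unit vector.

Step 1 — characteristic polynomial of 2×2 Sigma:
  det(Sigma - λI) = λ² - trace · λ + det = 0.
  trace = 14 + 16 = 30, det = 14·16 - (-5)² = 199.
Step 2 — discriminant:
  Δ = trace² - 4·det = 900 - 796 = 104.
Step 3 — eigenvalues:
  λ = (trace ± √Δ)/2 = (30 ± 10.198)/2,
  λ_1 = 20.099,  λ_2 = 9.901.

Step 4 — unit eigenvector for λ_1: solve (Sigma - λ_1 I)v = 0. First row:
  (14 - 20.099)·v_x + (-5)·v_y = 0, i.e. (-6.099)·v_x + (-5)·v_y = 0,
  so v ∝ (b, λ_1 - a) = (-5, 6.099); multiply by -1 so the first entry is positive: u = (5, -6.099).
  ||u|| = √((5)² + (-6.099)²) = √(62.198) ≈ 7.8866,
  v_1 = u/||u|| ≈ (0.634, -0.7733) (||v_1|| = 1).

λ_1 = 20.099,  λ_2 = 9.901;  v_1 ≈ (0.634, -0.7733)


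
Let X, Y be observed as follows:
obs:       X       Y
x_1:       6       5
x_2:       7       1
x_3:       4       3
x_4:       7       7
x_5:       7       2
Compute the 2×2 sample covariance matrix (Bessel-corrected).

Step 1 — column means:
  mean(X) = (6 + 7 + 4 + 7 + 7) / 5 = 31/5 = 6.2
  mean(Y) = (5 + 1 + 3 + 7 + 2) / 5 = 18/5 = 3.6

Step 2 — sample covariance S[i,j] = (1/(n-1)) · Σ_k (x_{k,i} - mean_i) · (x_{k,j} - mean_j), with n-1 = 4.
  S[X,X] = ((-0.2)·(-0.2) + (0.8)·(0.8) + (-2.2)·(-2.2) + (0.8)·(0.8) + (0.8)·(0.8)) / 4 = 6.8/4 = 1.7
  S[X,Y] = ((-0.2)·(1.4) + (0.8)·(-2.6) + (-2.2)·(-0.6) + (0.8)·(3.4) + (0.8)·(-1.6)) / 4 = 0.4/4 = 0.1
  S[Y,Y] = ((1.4)·(1.4) + (-2.6)·(-2.6) + (-0.6)·(-0.6) + (3.4)·(3.4) + (-1.6)·(-1.6)) / 4 = 23.2/4 = 5.8

S is symmetric (S[j,i] = S[i,j]). Assembling:

S = [[1.7, 0.1],
 [0.1, 5.8]]


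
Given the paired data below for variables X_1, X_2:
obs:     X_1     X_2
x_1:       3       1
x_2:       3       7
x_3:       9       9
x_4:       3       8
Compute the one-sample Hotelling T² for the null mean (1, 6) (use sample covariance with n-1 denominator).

Step 1 — sample mean vector:
  mean(X_1) = (3 + 3 + 9 + 3) / 4 = 18/4 = 4.5
  mean(X_2) = (1 + 7 + 9 + 8) / 4 = 25/4 = 6.25
  x̄ = (4.5, 6.25),  deviation x̄ - mu_0 = (4.5, 6.25) - (1, 6) = (3.5, 0.25).

Step 2 — sample covariance matrix, S[i,j] = (1/(n-1)) · Σ_k (x_{k,i} - mean_i) · (x_{k,j} - mean_j), divisor n-1 = 3:
  S[X_1,X_1] = ((-1.5)·(-1.5) + (-1.5)·(-1.5) + (4.5)·(4.5) + (-1.5)·(-1.5)) / 3 = 27/3 = 9
  S[X_1,X_2] = ((-1.5)·(-5.25) + (-1.5)·(0.75) + (4.5)·(2.75) + (-1.5)·(1.75)) / 3 = 16.5/3 = 5.5
  S[X_2,X_2] = ((-5.25)·(-5.25) + (0.75)·(0.75) + (2.75)·(2.75) + (1.75)·(1.75)) / 3 = 38.75/3 = 12.9167
  S = [[9, 5.5],
 [5.5, 12.9167]].

Step 3 — invert S. det(S) = 9·12.9167 - (5.5)² = 86.
  S^{-1} = (1/det) · [[d, -b], [-b, a]] = [[0.1502, -0.064],
 [-0.064, 0.1047]].

Step 4 — quadratic form (x̄ - mu_0)^T · S^{-1} · (x̄ - mu_0):
  S^{-1} · (x̄ - mu_0) = (0.5097, -0.1977),
  (x̄ - mu_0)^T · [...] = (3.5)·(0.5097) + (0.25)·(-0.1977) = 1.7345.

Step 5 — scale by n: T² = 4 · 1.7345 = 6.938.

T² ≈ 6.938


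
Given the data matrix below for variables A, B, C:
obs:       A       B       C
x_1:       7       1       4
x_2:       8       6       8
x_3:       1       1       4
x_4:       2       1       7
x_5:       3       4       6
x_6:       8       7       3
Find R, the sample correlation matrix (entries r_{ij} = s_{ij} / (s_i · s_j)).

Step 1 — column means:
  mean(A) = (7 + 8 + 1 + 2 + 3 + 8) / 6 = 29/6 = 4.8333
  mean(B) = (1 + 6 + 1 + 1 + 4 + 7) / 6 = 20/6 = 3.3333
  mean(C) = (4 + 8 + 4 + 7 + 6 + 3) / 6 = 32/6 = 5.3333

Step 2 — sample variances and covariances s[i,j] = (1/(n-1)) · Σ_k (x_{k,i} - mean_i) · (x_{k,j} - mean_j), with n-1 = 5:
  s[A,A] = ((2.1667)·(2.1667) + (3.1667)·(3.1667) + (-3.8333)·(-3.8333) + (-2.8333)·(-2.8333) + (-1.8333)·(-1.8333) + (3.1667)·(3.1667)) / 5 = 50.8333/5 = 10.1667
  s[A,B] = ((2.1667)·(-2.3333) + (3.1667)·(2.6667) + (-3.8333)·(-2.3333) + (-2.8333)·(-2.3333) + (-1.8333)·(0.6667) + (3.1667)·(3.6667)) / 5 = 29.3333/5 = 5.8667
  s[A,C] = ((2.1667)·(-1.3333) + (3.1667)·(2.6667) + (-3.8333)·(-1.3333) + (-2.8333)·(1.6667) + (-1.8333)·(0.6667) + (3.1667)·(-2.3333)) / 5 = -2.6667/5 = -0.5333
  s[B,B] = ((-2.3333)·(-2.3333) + (2.6667)·(2.6667) + (-2.3333)·(-2.3333) + (-2.3333)·(-2.3333) + (0.6667)·(0.6667) + (3.6667)·(3.6667)) / 5 = 37.3333/5 = 7.4667
  s[B,C] = ((-2.3333)·(-1.3333) + (2.6667)·(2.6667) + (-2.3333)·(-1.3333) + (-2.3333)·(1.6667) + (0.6667)·(0.6667) + (3.6667)·(-2.3333)) / 5 = 1.3333/5 = 0.2667
  s[C,C] = ((-1.3333)·(-1.3333) + (2.6667)·(2.6667) + (-1.3333)·(-1.3333) + (1.6667)·(1.6667) + (0.6667)·(0.6667) + (-2.3333)·(-2.3333)) / 5 = 19.3333/5 = 3.8667
  Sample standard deviations s_i = √(s[i,i]):
  s(A) = √(10.1667) = 3.1885
  s(B) = √(7.4667) = 2.7325
  s(C) = √(3.8667) = 1.9664

Step 3 — r_{ij} = s_{ij} / (s_i · s_j):
  r[A,A] = 1 (diagonal).
  r[A,B] = 5.8667 / (3.1885 · 2.7325) = 5.8667 / 8.7127 = 0.6733
  r[A,C] = -0.5333 / (3.1885 · 1.9664) = -0.5333 / 6.2699 = -0.0851
  r[B,B] = 1 (diagonal).
  r[B,C] = 0.2667 / (2.7325 · 1.9664) = 0.2667 / 5.3732 = 0.0496
  r[C,C] = 1 (diagonal).

R is symmetric with unit diagonal. Assembling:

R = [[1, 0.6733, -0.0851],
 [0.6733, 1, 0.0496],
 [-0.0851, 0.0496, 1]]


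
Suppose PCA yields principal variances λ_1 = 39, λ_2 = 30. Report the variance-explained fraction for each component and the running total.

Step 1 — total variance = trace(Sigma) = Σ λ_i = 39 + 30 = 69.

Step 2 — fraction explained by component i = λ_i / Σ λ:
  PC1: 39/69 = 0.5652
  PC2: 30/69 = 0.4348

Step 3 — cumulative fraction after k components = (λ_1 + ... + λ_k) / Σ λ:
  k = 1: 39/69 = 0.5652
  k = 2: (39 + 30)/69 = 69/69 = 1

Summary (fraction, with percent):

explained: PC1 0.5652 (56.52%), PC2 0.4348 (43.48%);  cumulative: 0.5652, 1


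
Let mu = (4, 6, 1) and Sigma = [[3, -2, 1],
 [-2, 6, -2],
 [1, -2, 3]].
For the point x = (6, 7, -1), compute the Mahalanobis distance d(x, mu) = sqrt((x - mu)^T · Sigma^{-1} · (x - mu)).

Step 1 — centre the observation: (x - mu) = (2, 1, -2).

Step 2 — invert Sigma (cofactor / det for 3×3, or solve directly):
  Sigma^{-1} = [[0.4375, 0.125, -0.0625],
 [0.125, 0.25, 0.125],
 [-0.0625, 0.125, 0.4375]].

Step 3 — form the quadratic (x - mu)^T · Sigma^{-1} · (x - mu):
  Sigma^{-1} · (x - mu) = (1.125, 0.25, -0.875).
  (x - mu)^T · [Sigma^{-1} · (x - mu)] = (2)·(1.125) + (1)·(0.25) + (-2)·(-0.875) = 4.25.

Step 4 — take square root: d = √(4.25) ≈ 2.0616.

d(x, mu) = √(4.25) ≈ 2.0616


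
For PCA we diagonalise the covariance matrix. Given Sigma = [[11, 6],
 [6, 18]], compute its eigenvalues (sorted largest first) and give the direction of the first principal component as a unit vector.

Step 1 — characteristic polynomial of 2×2 Sigma:
  det(Sigma - λI) = λ² - trace · λ + det = 0.
  trace = 11 + 18 = 29, det = 11·18 - (6)² = 162.
Step 2 — discriminant:
  Δ = trace² - 4·det = 841 - 648 = 193.
Step 3 — eigenvalues:
  λ = (trace ± √Δ)/2 = (29 ± 13.8924)/2,
  λ_1 = 21.4462,  λ_2 = 7.5538.

Step 4 — unit eigenvector for λ_1: solve (Sigma - λ_1 I)v = 0. First row:
  (11 - 21.4462)·v_x + (6)·v_y = 0, i.e. (-10.4462)·v_x + (6)·v_y = 0,
  so v ∝ (b, λ_1 - a) = (6, 10.4462) = u.
  ||u|| = √((6)² + (10.4462)²) = √(145.1236) ≈ 12.0467,
  v_1 = u/||u|| ≈ (0.4981, 0.8671) (||v_1|| = 1).

λ_1 = 21.4462,  λ_2 = 7.5538;  v_1 ≈ (0.4981, 0.8671)
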